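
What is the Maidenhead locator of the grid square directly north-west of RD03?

QD94

Longitude square 0; −1 → -1, wraps to 9, carry into field.
Longitude field R = 17; −1 → 16 = Q.
Latitude square 3; +1 → 4.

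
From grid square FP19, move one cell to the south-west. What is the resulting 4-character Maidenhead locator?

FP08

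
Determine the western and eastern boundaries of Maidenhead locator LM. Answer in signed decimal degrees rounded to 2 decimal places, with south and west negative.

Field L=11, M=12: +11·20° lon, +12·10° lat → SW at lon 40°, lat 30°.
Cell spans 20° lon × 10° lat.
west 40.00, east 60.00.

40.00, 60.00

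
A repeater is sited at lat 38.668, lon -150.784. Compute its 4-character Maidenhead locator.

BM48

Offset from 180°W / 90°S: lon 29.22°, lat 128.67°.
Field (20°×10°, letters A–R): 29.22/20 → 1 → B, 128.67/10 → 12 → M; chars BM.
Square (2°×1°, digits 0–9): 9.22/2 → 4, 8.67/1 → 8; chars 48.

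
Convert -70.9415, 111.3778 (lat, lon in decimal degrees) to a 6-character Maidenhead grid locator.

OB59qb

Offset from 180°W / 90°S: lon 291.3778°, lat 19.0585°.
Field: 291.3778/20 → 14 → O, 19.0585/10 → 1 → B; chars OB.
Square: 11.3778/2 → 5, 9.0585/1 → 9; chars 59.
Subsquare: 1.3778/0.0833333 → 16 → q, 0.0585/0.0416667 → 1 → b; chars qb.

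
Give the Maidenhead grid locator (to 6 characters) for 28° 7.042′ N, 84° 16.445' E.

NL28dc

Add 180° to longitude and 90° to latitude: 264.2741, 118.1174.
Field: lon ⌊264.2741/20⌋ = 13 → N; lat ⌊118.1174/10⌋ = 11 → L.
Square: lon ⌊4.2741/2⌋ = 2; lat ⌊8.1174/1⌋ = 8.
Subsquare: lon ⌊0.2741/0.0833333⌋ = 3 → d; lat ⌊0.1174/0.0416667⌋ = 2 → c.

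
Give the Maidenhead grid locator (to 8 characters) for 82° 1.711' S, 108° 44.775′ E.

OA47ix93

Shift to the Maidenhead origin (180°W, 90°S): lon 288.74625, lat 7.97148.
Field (20°×10°, letters A–R): 288.74625/20 → 14 → O, 7.97148/10 → 0 → A; chars OA.
Square (2°×1°, digits 0–9): 8.74625/2 → 4, 7.97148/1 → 7; chars 47.
Subsquare (5′×2.5′, letters a–x): 0.74625/0.0833333 → 8 → i, 0.97148/0.0416667 → 23 → x; chars ix.
Extended square (30″×15″, digits 0–9): 0.07958/0.00833333 → 9, 0.01315/0.00416667 → 3; chars 93.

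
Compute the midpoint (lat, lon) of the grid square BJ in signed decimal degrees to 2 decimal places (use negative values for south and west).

Field B=1, J=9: +1·20° lon, +9·10° lat → SW at lon -160°, lat 0°.
Cell spans 20° lon × 10° lat. Centre is SW corner plus half of each.
latitude 5.00, longitude -150.00.

5.00, -150.00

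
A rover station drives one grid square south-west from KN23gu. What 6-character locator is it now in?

Longitude subsquare g = 6; −1 → 5 = f.
Latitude subsquare u = 20; −1 → 19 = t.

KN23ft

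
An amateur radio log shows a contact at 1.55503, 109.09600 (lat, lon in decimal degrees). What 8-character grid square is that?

OJ41nn13

Offset from 180°W / 90°S: lon 289.09600°, lat 91.55503°.
Field: lon ⌊289.09600/20⌋ = 14 → O; lat ⌊91.55503/10⌋ = 9 → J.
Square: lon ⌊9.09600/2⌋ = 4; lat ⌊1.55503/1⌋ = 1.
Subsquare: lon ⌊1.09600/0.0833333⌋ = 13 → n; lat ⌊0.55503/0.0416667⌋ = 13 → n.
Extended square: lon ⌊0.01267/0.00833333⌋ = 1; lat ⌊0.01336/0.00416667⌋ = 3.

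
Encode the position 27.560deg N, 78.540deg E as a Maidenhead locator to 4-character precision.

ML97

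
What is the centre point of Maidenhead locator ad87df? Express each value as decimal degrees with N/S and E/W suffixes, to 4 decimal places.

52.7708° S, 163.7083° W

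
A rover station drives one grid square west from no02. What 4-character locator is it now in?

Longitude square 0; −1 → -1, wraps to 9, carry into field.
Longitude field N = 13; −1 → 12 = M.
The latitude characters are unchanged.

MO92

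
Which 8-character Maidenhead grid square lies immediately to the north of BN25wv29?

Latitude extended square 9; +1 → 10, wraps to 0, carry into subsquare.
Latitude subsquare v = 21; +1 → 22 = w.
The longitude characters are unchanged.

BN25ww20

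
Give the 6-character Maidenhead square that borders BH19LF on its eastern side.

BH19mf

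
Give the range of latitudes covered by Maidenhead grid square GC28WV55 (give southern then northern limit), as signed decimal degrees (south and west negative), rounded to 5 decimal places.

Field G=6, C=2: +6·20° lon, +2·10° lat → SW at lon -60°, lat -70°.
Square 2, 8: +2·2° lon, +8·1° lat → SW at lon -56°, lat -62°.
Subsquare w=22, v=21: +22·0.0833333° lon, +21·0.0416667° lat → SW at lon -54.1667°, lat -61.125°.
Extended square 5, 5: +5·0.00833333° lon, +5·0.00416667° lat → SW at lon -54.125°, lat -61.1042°.
Cell spans 0.00833333° lon × 0.00416667° lat.
south -61.10417, north -61.10000.

-61.10417, -61.10000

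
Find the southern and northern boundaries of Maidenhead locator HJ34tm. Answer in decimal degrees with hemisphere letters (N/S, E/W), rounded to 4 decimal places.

4.5000° N, 4.5417° N

Field H=7, J=9: +7·20° lon, +9·10° lat → SW at lon -40°, lat 0°.
Square 3, 4: +3·2° lon, +4·1° lat → SW at lon -34°, lat 4°.
Subsquare t=19, m=12: +19·0.0833333° lon, +12·0.0416667° lat → SW at lon -32.4167°, lat 4.5°.
Cell spans 0.0833333° lon × 0.0416667° lat.
south 4.5000° N, north 4.5417° N.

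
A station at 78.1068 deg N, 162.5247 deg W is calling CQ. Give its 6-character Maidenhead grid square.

AQ88rc

Add 180° to longitude and 90° to latitude: 17.4753, 168.1068.
Field (20°×10°, letters A–R): 17.4753/20 → 0 → A, 168.1068/10 → 16 → Q; chars AQ.
Square (2°×1°, digits 0–9): 17.4753/2 → 8, 8.1068/1 → 8; chars 88.
Subsquare (5′×2.5′, letters a–x): 1.4753/0.0833333 → 17 → r, 0.1068/0.0416667 → 2 → c; chars rc.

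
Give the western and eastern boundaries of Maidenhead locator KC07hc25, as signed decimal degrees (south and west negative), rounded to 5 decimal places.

Field K=10, C=2: +10·20° lon, +2·10° lat → SW at lon 20°, lat -70°.
Square 0, 7: +0·2° lon, +7·1° lat → SW at lon 20°, lat -63°.
Subsquare h=7, c=2: +7·0.0833333° lon, +2·0.0416667° lat → SW at lon 20.5833°, lat -62.9167°.
Extended square 2, 5: +2·0.00833333° lon, +5·0.00416667° lat → SW at lon 20.6°, lat -62.8958°.
Cell spans 0.00833333° lon × 0.00416667° lat.
west 20.60000, east 20.60833.

20.60000, 20.60833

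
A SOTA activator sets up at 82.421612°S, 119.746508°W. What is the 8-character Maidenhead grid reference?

DA07dn08

Add 180° to longitude and 90° to latitude: 60.25349, 7.57839.
Field (20°×10°, letters A–R): 60.25349/20 → 3 → D, 7.57839/10 → 0 → A; chars DA.
Square (2°×1°, digits 0–9): 0.25349/2 → 0, 7.57839/1 → 7; chars 07.
Subsquare (5′×2.5′, letters a–x): 0.25349/0.0833333 → 3 → d, 0.57839/0.0416667 → 13 → n; chars dn.
Extended square (30″×15″, digits 0–9): 0.00349/0.00833333 → 0, 0.03672/0.00416667 → 8; chars 08.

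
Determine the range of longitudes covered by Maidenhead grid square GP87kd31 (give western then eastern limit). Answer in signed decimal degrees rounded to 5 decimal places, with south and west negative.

-43.14167, -43.13333

Field G=6, P=15: +6·20° lon, +15·10° lat → SW at lon -60°, lat 60°.
Square 8, 7: +8·2° lon, +7·1° lat → SW at lon -44°, lat 67°.
Subsquare k=10, d=3: +10·0.0833333° lon, +3·0.0416667° lat → SW at lon -43.1667°, lat 67.125°.
Extended square 3, 1: +3·0.00833333° lon, +1·0.00416667° lat → SW at lon -43.1417°, lat 67.1292°.
Cell spans 0.00833333° lon × 0.00416667° lat.
west -43.14167, east -43.13333.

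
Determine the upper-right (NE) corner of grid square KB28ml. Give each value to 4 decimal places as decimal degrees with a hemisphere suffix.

71.5000° S, 25.0833° E

Field K=10, B=1: +10·20° lon, +1·10° lat → SW at lon 20°, lat -80°.
Square 2, 8: +2·2° lon, +8·1° lat → SW at lon 24°, lat -72°.
Subsquare m=12, l=11: +12·0.0833333° lon, +11·0.0416667° lat → SW at lon 25°, lat -71.5417°.
Cell spans 0.0833333° lon × 0.0416667° lat. NE corner is SW corner plus one full cell.
latitude 71.5000° S, longitude 25.0833° E.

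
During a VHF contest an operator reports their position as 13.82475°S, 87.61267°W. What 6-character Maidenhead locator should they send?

Add 180° to longitude and 90° to latitude: 92.3873, 76.1753.
Field: 92.3873/20 → 4 → E, 76.1753/10 → 7 → H; chars EH.
Square: 12.3873/2 → 6, 6.1753/1 → 6; chars 66.
Subsquare: 0.3873/0.0833333 → 4 → e, 0.1753/0.0416667 → 4 → e; chars ee.

EH66ee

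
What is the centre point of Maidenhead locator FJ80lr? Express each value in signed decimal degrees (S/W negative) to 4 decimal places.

0.7292, -63.0417

Field F=5, J=9: +5·20° lon, +9·10° lat → SW at lon -80°, lat 0°.
Square 8, 0: +8·2° lon, +0·1° lat → SW at lon -64°, lat 0°.
Subsquare l=11, r=17: +11·0.0833333° lon, +17·0.0416667° lat → SW at lon -63.0833°, lat 0.708333°.
Cell spans 0.0833333° lon × 0.0416667° lat. Centre is SW corner plus half of each.
latitude 0.7292, longitude -63.0417.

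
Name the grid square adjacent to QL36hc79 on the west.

QL36hc69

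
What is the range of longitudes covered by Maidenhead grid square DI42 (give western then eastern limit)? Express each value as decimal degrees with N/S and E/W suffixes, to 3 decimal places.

112.000° W, 110.000° W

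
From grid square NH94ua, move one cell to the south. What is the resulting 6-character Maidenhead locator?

NH93ux

Latitude subsquare a = 0; −1 → -1, wraps to 23 = x, carry into square.
Latitude square 4; −1 → 3.
The longitude characters are unchanged.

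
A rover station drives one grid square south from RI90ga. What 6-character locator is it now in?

Latitude subsquare a = 0; −1 → -1, wraps to 23 = x, carry into square.
Latitude square 0; −1 → -1, wraps to 9, carry into field.
Latitude field I = 8; −1 → 7 = H.
The longitude characters are unchanged.

RH99gx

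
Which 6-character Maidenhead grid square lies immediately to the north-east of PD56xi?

PD66aj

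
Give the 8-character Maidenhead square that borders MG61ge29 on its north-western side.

MG61gf10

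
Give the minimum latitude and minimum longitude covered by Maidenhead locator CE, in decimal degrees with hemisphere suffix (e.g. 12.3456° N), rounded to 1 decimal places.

Field C=2, E=4: +2·20° lon, +4·10° lat → SW at lon -140°, lat -50°.
latitude 50.0° S, longitude 140.0° W.

50.0° S, 140.0° W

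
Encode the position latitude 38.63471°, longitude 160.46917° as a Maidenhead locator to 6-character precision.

Offset from 180°W / 90°S: lon 340.4692°, lat 128.6347°.
Field: 340.4692/20 → 17 → R, 128.6347/10 → 12 → M; chars RM.
Square: 0.4692/2 → 0, 8.6347/1 → 8; chars 08.
Subsquare: 0.4692/0.0833333 → 5 → f, 0.6347/0.0416667 → 15 → p; chars fp.

RM08fp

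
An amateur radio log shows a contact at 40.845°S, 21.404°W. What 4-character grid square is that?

HE99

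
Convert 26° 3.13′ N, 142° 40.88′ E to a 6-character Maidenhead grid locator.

QL16ib

Add 180° to longitude and 90° to latitude: 322.6813, 116.0522.
Field: lon ⌊322.6813/20⌋ = 16 → Q; lat ⌊116.0522/10⌋ = 11 → L.
Square: lon ⌊2.6813/2⌋ = 1; lat ⌊6.0522/1⌋ = 6.
Subsquare: lon ⌊0.6813/0.0833333⌋ = 8 → i; lat ⌊0.0522/0.0416667⌋ = 1 → b.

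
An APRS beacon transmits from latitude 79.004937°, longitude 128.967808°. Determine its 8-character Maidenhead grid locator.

PQ49la61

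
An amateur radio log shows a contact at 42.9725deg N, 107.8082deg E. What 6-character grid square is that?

ON32vx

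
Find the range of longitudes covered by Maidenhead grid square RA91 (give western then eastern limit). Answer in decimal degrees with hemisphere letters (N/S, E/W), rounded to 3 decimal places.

Field R=17, A=0: +17·20° lon, +0·10° lat → SW at lon 160°, lat -90°.
Square 9, 1: +9·2° lon, +1·1° lat → SW at lon 178°, lat -89°.
Cell spans 2° lon × 1° lat.
west 178.000° E, east 180.000° E.

178.000° E, 180.000° E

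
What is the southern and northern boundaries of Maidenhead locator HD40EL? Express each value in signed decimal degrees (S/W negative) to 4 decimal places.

-59.5417, -59.5000

Field H=7, D=3: +7·20° lon, +3·10° lat → SW at lon -40°, lat -60°.
Square 4, 0: +4·2° lon, +0·1° lat → SW at lon -32°, lat -60°.
Subsquare e=4, l=11: +4·0.0833333° lon, +11·0.0416667° lat → SW at lon -31.6667°, lat -59.5417°.
Cell spans 0.0833333° lon × 0.0416667° lat.
south -59.5417, north -59.5000.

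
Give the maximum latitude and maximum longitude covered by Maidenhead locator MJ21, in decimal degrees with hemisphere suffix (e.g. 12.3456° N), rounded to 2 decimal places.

2.00° N, 66.00° E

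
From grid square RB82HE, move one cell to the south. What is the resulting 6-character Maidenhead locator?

Latitude subsquare e = 4; −1 → 3 = d.
The longitude characters are unchanged.

RB82hd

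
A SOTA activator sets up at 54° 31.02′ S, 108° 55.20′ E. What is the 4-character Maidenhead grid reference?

OD45

Offset from 180°W / 90°S: lon 288.92°, lat 35.48°.
Field (20°×10°, letters A–R): 288.92/20 → 14 → O, 35.48/10 → 3 → D; chars OD.
Square (2°×1°, digits 0–9): 8.92/2 → 4, 5.48/1 → 5; chars 45.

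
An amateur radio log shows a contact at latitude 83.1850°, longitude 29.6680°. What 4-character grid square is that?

Shift to the Maidenhead origin (180°W, 90°S): lon 209.67, lat 173.19.
Field (20°×10°, letters A–R): 209.67/20 → 10 → K, 173.19/10 → 17 → R; chars KR.
Square (2°×1°, digits 0–9): 9.67/2 → 4, 3.19/1 → 3; chars 43.

KR43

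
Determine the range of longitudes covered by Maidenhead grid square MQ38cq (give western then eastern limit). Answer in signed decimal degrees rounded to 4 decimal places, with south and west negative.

66.1667, 66.2500

Field M=12, Q=16: +12·20° lon, +16·10° lat → SW at lon 60°, lat 70°.
Square 3, 8: +3·2° lon, +8·1° lat → SW at lon 66°, lat 78°.
Subsquare c=2, q=16: +2·0.0833333° lon, +16·0.0416667° lat → SW at lon 66.1667°, lat 78.6667°.
Cell spans 0.0833333° lon × 0.0416667° lat.
west 66.1667, east 66.2500.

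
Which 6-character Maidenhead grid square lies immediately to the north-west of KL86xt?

KL86wu

Longitude subsquare x = 23; −1 → 22 = w.
Latitude subsquare t = 19; +1 → 20 = u.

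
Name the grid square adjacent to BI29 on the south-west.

BI18

Longitude square 2; −1 → 1.
Latitude square 9; −1 → 8.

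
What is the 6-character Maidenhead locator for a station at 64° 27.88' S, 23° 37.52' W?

Add 180° to longitude and 90° to latitude: 156.3747, 25.5353.
Field (20°×10°, letters A–R): 156.3747/20 → 7 → H, 25.5353/10 → 2 → C; chars HC.
Square (2°×1°, digits 0–9): 16.3747/2 → 8, 5.5353/1 → 5; chars 85.
Subsquare (5′×2.5′, letters a–x): 0.3747/0.0833333 → 4 → e, 0.5353/0.0416667 → 12 → m; chars em.

HC85em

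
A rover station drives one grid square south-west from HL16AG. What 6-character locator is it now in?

HL06xf

Longitude subsquare a = 0; −1 → -1, wraps to 23 = x, carry into square.
Longitude square 1; −1 → 0.
Latitude subsquare g = 6; −1 → 5 = f.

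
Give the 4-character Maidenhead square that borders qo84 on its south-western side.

QO73

Longitude square 8; −1 → 7.
Latitude square 4; −1 → 3.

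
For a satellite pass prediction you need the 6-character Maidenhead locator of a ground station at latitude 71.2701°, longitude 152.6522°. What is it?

Offset from 180°W / 90°S: lon 332.6522°, lat 161.2701°.
Field: 332.6522/20 → 16 → Q, 161.2701/10 → 16 → Q; chars QQ.
Square: 12.6522/2 → 6, 1.2701/1 → 1; chars 61.
Subsquare: 0.6522/0.0833333 → 7 → h, 0.2701/0.0416667 → 6 → g; chars hg.

QQ61hg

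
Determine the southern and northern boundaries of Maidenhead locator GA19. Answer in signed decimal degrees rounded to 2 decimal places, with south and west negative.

-81.00, -80.00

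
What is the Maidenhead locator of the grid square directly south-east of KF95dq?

Longitude subsquare d = 3; +1 → 4 = e.
Latitude subsquare q = 16; −1 → 15 = p.

KF95ep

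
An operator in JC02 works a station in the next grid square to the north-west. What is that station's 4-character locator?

IC93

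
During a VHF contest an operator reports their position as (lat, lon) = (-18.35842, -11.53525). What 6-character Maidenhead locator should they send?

IH41fp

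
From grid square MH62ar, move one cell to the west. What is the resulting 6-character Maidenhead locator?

MH52xr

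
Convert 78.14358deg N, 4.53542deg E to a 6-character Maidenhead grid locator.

JQ28gd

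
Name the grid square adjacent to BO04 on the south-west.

Longitude square 0; −1 → -1, wraps to 9, carry into field.
Longitude field B = 1; −1 → 0 = A.
Latitude square 4; −1 → 3.

AO93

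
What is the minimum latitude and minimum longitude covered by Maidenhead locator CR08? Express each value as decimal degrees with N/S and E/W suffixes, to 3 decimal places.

88.000° N, 140.000° W

Field C=2, R=17: +2·20° lon, +17·10° lat → SW at lon -140°, lat 80°.
Square 0, 8: +0·2° lon, +8·1° lat → SW at lon -140°, lat 88°.
latitude 88.000° N, longitude 140.000° W.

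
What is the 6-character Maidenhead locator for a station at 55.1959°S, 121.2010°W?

Shift to the Maidenhead origin (180°W, 90°S): lon 58.7990, lat 34.8041.
Field (20°×10°, letters A–R): lon ⌊58.7990/20⌋ = 2 → C; lat ⌊34.8041/10⌋ = 3 → D.
Square (2°×1°, digits 0–9): lon ⌊18.7990/2⌋ = 9; lat ⌊4.8041/1⌋ = 4.
Subsquare (5′×2.5′, letters a–x): lon ⌊0.7990/0.0833333⌋ = 9 → j; lat ⌊0.8041/0.0416667⌋ = 19 → t.

CD94jt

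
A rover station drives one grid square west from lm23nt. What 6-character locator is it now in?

Longitude subsquare n = 13; −1 → 12 = m.
The latitude characters are unchanged.

LM23mt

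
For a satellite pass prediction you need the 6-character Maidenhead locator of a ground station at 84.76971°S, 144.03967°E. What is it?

Offset from 180°W / 90°S: lon 324.0397°, lat 5.2303°.
Field (20°×10°, letters A–R): lon ⌊324.0397/20⌋ = 16 → Q; lat ⌊5.2303/10⌋ = 0 → A.
Square (2°×1°, digits 0–9): lon ⌊4.0397/2⌋ = 2; lat ⌊5.2303/1⌋ = 5.
Subsquare (5′×2.5′, letters a–x): lon ⌊0.0397/0.0833333⌋ = 0 → a; lat ⌊0.2303/0.0416667⌋ = 5 → f.

QA25af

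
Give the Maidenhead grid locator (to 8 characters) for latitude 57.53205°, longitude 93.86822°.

NO67wm47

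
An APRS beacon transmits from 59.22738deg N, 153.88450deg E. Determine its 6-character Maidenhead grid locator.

QO69wf

Shift to the Maidenhead origin (180°W, 90°S): lon 333.8845, lat 149.2274.
Field: lon ⌊333.8845/20⌋ = 16 → Q; lat ⌊149.2274/10⌋ = 14 → O.
Square: lon ⌊13.8845/2⌋ = 6; lat ⌊9.2274/1⌋ = 9.
Subsquare: lon ⌊1.8845/0.0833333⌋ = 22 → w; lat ⌊0.2274/0.0416667⌋ = 5 → f.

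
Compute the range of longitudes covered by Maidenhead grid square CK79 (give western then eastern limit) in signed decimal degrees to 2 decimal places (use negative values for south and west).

Field C=2, K=10: +2·20° lon, +10·10° lat → SW at lon -140°, lat 10°.
Square 7, 9: +7·2° lon, +9·1° lat → SW at lon -126°, lat 19°.
Cell spans 2° lon × 1° lat.
west -126.00, east -124.00.

-126.00, -124.00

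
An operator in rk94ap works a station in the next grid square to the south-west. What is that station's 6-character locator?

Longitude subsquare a = 0; −1 → -1, wraps to 23 = x, carry into square.
Longitude square 9; −1 → 8.
Latitude subsquare p = 15; −1 → 14 = o.

RK84xo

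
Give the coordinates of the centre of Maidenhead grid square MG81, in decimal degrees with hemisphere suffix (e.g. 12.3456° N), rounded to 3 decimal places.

28.500° S, 77.000° E

Field M=12, G=6: +12·20° lon, +6·10° lat → SW at lon 60°, lat -30°.
Square 8, 1: +8·2° lon, +1·1° lat → SW at lon 76°, lat -29°.
Cell spans 2° lon × 1° lat. Centre is SW corner plus half of each.
latitude 28.500° S, longitude 77.000° E.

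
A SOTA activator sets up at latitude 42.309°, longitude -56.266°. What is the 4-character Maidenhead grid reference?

Shift to the Maidenhead origin (180°W, 90°S): lon 123.73, lat 132.31.
Field (20°×10°, letters A–R): lon ⌊123.73/20⌋ = 6 → G; lat ⌊132.31/10⌋ = 13 → N.
Square (2°×1°, digits 0–9): lon ⌊3.73/2⌋ = 1; lat ⌊2.31/1⌋ = 2.

GN12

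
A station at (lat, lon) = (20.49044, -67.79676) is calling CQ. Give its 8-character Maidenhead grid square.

FL60cl47

Offset from 180°W / 90°S: lon 112.20324°, lat 110.49044°.
Field (20°×10°, letters A–R): 112.20324/20 → 5 → F, 110.49044/10 → 11 → L; chars FL.
Square (2°×1°, digits 0–9): 12.20324/2 → 6, 0.49044/1 → 0; chars 60.
Subsquare (5′×2.5′, letters a–x): 0.20324/0.0833333 → 2 → c, 0.49044/0.0416667 → 11 → l; chars cl.
Extended square (30″×15″, digits 0–9): 0.03657/0.00833333 → 4, 0.03211/0.00416667 → 7; chars 47.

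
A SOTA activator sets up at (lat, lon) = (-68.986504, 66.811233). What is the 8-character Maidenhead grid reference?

MC31ja73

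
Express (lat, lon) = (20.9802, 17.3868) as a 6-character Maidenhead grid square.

Shift to the Maidenhead origin (180°W, 90°S): lon 197.3868, lat 110.9802.
Field (20°×10°, letters A–R): lon ⌊197.3868/20⌋ = 9 → J; lat ⌊110.9802/10⌋ = 11 → L.
Square (2°×1°, digits 0–9): lon ⌊17.3868/2⌋ = 8; lat ⌊0.9802/1⌋ = 0.
Subsquare (5′×2.5′, letters a–x): lon ⌊1.3868/0.0833333⌋ = 16 → q; lat ⌊0.9802/0.0416667⌋ = 23 → x.

JL80qx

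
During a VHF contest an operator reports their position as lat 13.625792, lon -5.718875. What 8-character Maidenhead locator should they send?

IK73dp30

Add 180° to longitude and 90° to latitude: 174.28113, 103.62579.
Field: 174.28113/20 → 8 → I, 103.62579/10 → 10 → K; chars IK.
Square: 14.28113/2 → 7, 3.62579/1 → 3; chars 73.
Subsquare: 0.28113/0.0833333 → 3 → d, 0.62579/0.0416667 → 15 → p; chars dp.
Extended square: 0.03113/0.00833333 → 3, 0.00079/0.00416667 → 0; chars 30.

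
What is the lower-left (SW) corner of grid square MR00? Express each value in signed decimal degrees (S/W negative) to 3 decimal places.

80.000, 60.000

Field M=12, R=17: +12·20° lon, +17·10° lat → SW at lon 60°, lat 80°.
Square 0, 0: +0·2° lon, +0·1° lat → SW at lon 60°, lat 80°.
latitude 80.000, longitude 60.000.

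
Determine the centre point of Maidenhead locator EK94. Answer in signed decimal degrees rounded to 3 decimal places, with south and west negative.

Field E=4, K=10: +4·20° lon, +10·10° lat → SW at lon -100°, lat 10°.
Square 9, 4: +9·2° lon, +4·1° lat → SW at lon -82°, lat 14°.
Cell spans 2° lon × 1° lat. Centre is SW corner plus half of each.
latitude 14.500, longitude -81.000.

14.500, -81.000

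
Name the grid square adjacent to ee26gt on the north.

EE26gu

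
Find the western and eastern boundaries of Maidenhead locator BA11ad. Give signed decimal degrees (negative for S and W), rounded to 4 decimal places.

-158.0000, -157.9167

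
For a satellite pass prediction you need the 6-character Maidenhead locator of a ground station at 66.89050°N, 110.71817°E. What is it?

Add 180° to longitude and 90° to latitude: 290.7182, 156.8905.
Field: 290.7182/20 → 14 → O, 156.8905/10 → 15 → P; chars OP.
Square: 10.7182/2 → 5, 6.8905/1 → 6; chars 56.
Subsquare: 0.7182/0.0833333 → 8 → i, 0.8905/0.0416667 → 21 → v; chars iv.

OP56iv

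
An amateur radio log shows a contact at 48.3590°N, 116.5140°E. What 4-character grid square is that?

ON88

Offset from 180°W / 90°S: lon 296.51°, lat 138.36°.
Field: lon ⌊296.51/20⌋ = 14 → O; lat ⌊138.36/10⌋ = 13 → N.
Square: lon ⌊16.51/2⌋ = 8; lat ⌊8.36/1⌋ = 8.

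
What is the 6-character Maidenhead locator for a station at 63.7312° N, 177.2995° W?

Offset from 180°W / 90°S: lon 2.7005°, lat 153.7312°.
Field (20°×10°, letters A–R): 2.7005/20 → 0 → A, 153.7312/10 → 15 → P; chars AP.
Square (2°×1°, digits 0–9): 2.7005/2 → 1, 3.7312/1 → 3; chars 13.
Subsquare (5′×2.5′, letters a–x): 0.7005/0.0833333 → 8 → i, 0.7312/0.0416667 → 17 → r; chars ir.

AP13ir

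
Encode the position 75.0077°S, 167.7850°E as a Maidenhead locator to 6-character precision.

RB34vx

Offset from 180°W / 90°S: lon 347.7850°, lat 14.9923°.
Field: lon ⌊347.7850/20⌋ = 17 → R; lat ⌊14.9923/10⌋ = 1 → B.
Square: lon ⌊7.7850/2⌋ = 3; lat ⌊4.9923/1⌋ = 4.
Subsquare: lon ⌊1.7850/0.0833333⌋ = 21 → v; lat ⌊0.9923/0.0416667⌋ = 23 → x.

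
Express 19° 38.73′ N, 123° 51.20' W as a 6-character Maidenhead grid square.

CK89bp

Shift to the Maidenhead origin (180°W, 90°S): lon 56.1467, lat 109.6455.
Field (20°×10°, letters A–R): 56.1467/20 → 2 → C, 109.6455/10 → 10 → K; chars CK.
Square (2°×1°, digits 0–9): 16.1467/2 → 8, 9.6455/1 → 9; chars 89.
Subsquare (5′×2.5′, letters a–x): 0.1467/0.0833333 → 1 → b, 0.6455/0.0416667 → 15 → p; chars bp.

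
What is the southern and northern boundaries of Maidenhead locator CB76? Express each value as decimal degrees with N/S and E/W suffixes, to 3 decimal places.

Field C=2, B=1: +2·20° lon, +1·10° lat → SW at lon -140°, lat -80°.
Square 7, 6: +7·2° lon, +6·1° lat → SW at lon -126°, lat -74°.
Cell spans 2° lon × 1° lat.
south 74.000° S, north 73.000° S.

74.000° S, 73.000° S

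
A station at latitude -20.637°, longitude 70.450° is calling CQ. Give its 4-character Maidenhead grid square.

MG59

Shift to the Maidenhead origin (180°W, 90°S): lon 250.45, lat 69.36.
Field: lon ⌊250.45/20⌋ = 12 → M; lat ⌊69.36/10⌋ = 6 → G.
Square: lon ⌊10.45/2⌋ = 5; lat ⌊9.36/1⌋ = 9.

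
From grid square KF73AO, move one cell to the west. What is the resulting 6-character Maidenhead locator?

KF63xo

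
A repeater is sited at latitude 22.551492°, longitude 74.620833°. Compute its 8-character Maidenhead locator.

ML72hn42

Add 180° to longitude and 90° to latitude: 254.62083, 112.55149.
Field: 254.62083/20 → 12 → M, 112.55149/10 → 11 → L; chars ML.
Square: 14.62083/2 → 7, 2.55149/1 → 2; chars 72.
Subsquare: 0.62083/0.0833333 → 7 → h, 0.55149/0.0416667 → 13 → n; chars hn.
Extended square: 0.03750/0.00833333 → 4, 0.00983/0.00416667 → 2; chars 42.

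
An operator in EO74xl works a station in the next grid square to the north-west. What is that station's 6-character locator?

Longitude subsquare x = 23; −1 → 22 = w.
Latitude subsquare l = 11; +1 → 12 = m.

EO74wm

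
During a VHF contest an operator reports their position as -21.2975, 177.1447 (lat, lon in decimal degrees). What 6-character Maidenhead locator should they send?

RG88nq

Shift to the Maidenhead origin (180°W, 90°S): lon 357.1447, lat 68.7025.
Field: 357.1447/20 → 17 → R, 68.7025/10 → 6 → G; chars RG.
Square: 17.1447/2 → 8, 8.7025/1 → 8; chars 88.
Subsquare: 1.1447/0.0833333 → 13 → n, 0.7025/0.0416667 → 16 → q; chars nq.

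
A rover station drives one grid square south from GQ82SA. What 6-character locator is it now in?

Latitude subsquare a = 0; −1 → -1, wraps to 23 = x, carry into square.
Latitude square 2; −1 → 1.
The longitude characters are unchanged.

GQ81sx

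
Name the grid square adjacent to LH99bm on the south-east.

Longitude subsquare b = 1; +1 → 2 = c.
Latitude subsquare m = 12; −1 → 11 = l.

LH99cl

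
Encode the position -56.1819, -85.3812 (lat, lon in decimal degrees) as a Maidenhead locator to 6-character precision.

ED73ht

Shift to the Maidenhead origin (180°W, 90°S): lon 94.6188, lat 33.8181.
Field: 94.6188/20 → 4 → E, 33.8181/10 → 3 → D; chars ED.
Square: 14.6188/2 → 7, 3.8181/1 → 3; chars 73.
Subsquare: 0.6188/0.0833333 → 7 → h, 0.8181/0.0416667 → 19 → t; chars ht.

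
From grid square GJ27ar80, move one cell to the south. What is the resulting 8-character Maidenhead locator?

Latitude extended square 0; −1 → -1, wraps to 9, carry into subsquare.
Latitude subsquare r = 17; −1 → 16 = q.
The longitude characters are unchanged.

GJ27aq89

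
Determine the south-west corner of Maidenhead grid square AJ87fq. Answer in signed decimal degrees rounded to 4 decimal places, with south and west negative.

7.6667, -163.5833

Field A=0, J=9: +0·20° lon, +9·10° lat → SW at lon -180°, lat 0°.
Square 8, 7: +8·2° lon, +7·1° lat → SW at lon -164°, lat 7°.
Subsquare f=5, q=16: +5·0.0833333° lon, +16·0.0416667° lat → SW at lon -163.583°, lat 7.66667°.
latitude 7.6667, longitude -163.5833.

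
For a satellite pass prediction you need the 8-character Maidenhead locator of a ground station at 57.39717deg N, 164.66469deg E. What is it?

Add 180° to longitude and 90° to latitude: 344.66469, 147.39717.
Field: lon ⌊344.66469/20⌋ = 17 → R; lat ⌊147.39717/10⌋ = 14 → O.
Square: lon ⌊4.66469/2⌋ = 2; lat ⌊7.39717/1⌋ = 7.
Subsquare: lon ⌊0.66469/0.0833333⌋ = 7 → h; lat ⌊0.39717/0.0416667⌋ = 9 → j.
Extended square: lon ⌊0.08136/0.00833333⌋ = 9; lat ⌊0.02217/0.00416667⌋ = 5.

RO27hj95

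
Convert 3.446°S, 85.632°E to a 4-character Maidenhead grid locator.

NI26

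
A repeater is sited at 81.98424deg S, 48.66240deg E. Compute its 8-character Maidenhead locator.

LA48ha93

Offset from 180°W / 90°S: lon 228.66240°, lat 8.01576°.
Field: lon ⌊228.66240/20⌋ = 11 → L; lat ⌊8.01576/10⌋ = 0 → A.
Square: lon ⌊8.66240/2⌋ = 4; lat ⌊8.01576/1⌋ = 8.
Subsquare: lon ⌊0.66240/0.0833333⌋ = 7 → h; lat ⌊0.01576/0.0416667⌋ = 0 → a.
Extended square: lon ⌊0.07907/0.00833333⌋ = 9; lat ⌊0.01576/0.00416667⌋ = 3.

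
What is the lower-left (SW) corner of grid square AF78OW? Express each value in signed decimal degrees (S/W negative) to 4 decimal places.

-31.0833, -164.8333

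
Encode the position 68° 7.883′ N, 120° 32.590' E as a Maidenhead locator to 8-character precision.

Shift to the Maidenhead origin (180°W, 90°S): lon 300.54317, lat 158.13138.
Field: lon ⌊300.54317/20⌋ = 15 → P; lat ⌊158.13138/10⌋ = 15 → P.
Square: lon ⌊0.54317/2⌋ = 0; lat ⌊8.13138/1⌋ = 8.
Subsquare: lon ⌊0.54317/0.0833333⌋ = 6 → g; lat ⌊0.13138/0.0416667⌋ = 3 → d.
Extended square: lon ⌊0.04317/0.00833333⌋ = 5; lat ⌊0.00638/0.00416667⌋ = 1.

PP08gd51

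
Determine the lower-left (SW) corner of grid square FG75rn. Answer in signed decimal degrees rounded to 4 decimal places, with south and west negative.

-24.4583, -64.5833

Field F=5, G=6: +5·20° lon, +6·10° lat → SW at lon -80°, lat -30°.
Square 7, 5: +7·2° lon, +5·1° lat → SW at lon -66°, lat -25°.
Subsquare r=17, n=13: +17·0.0833333° lon, +13·0.0416667° lat → SW at lon -64.5833°, lat -24.4583°.
latitude -24.4583, longitude -64.5833.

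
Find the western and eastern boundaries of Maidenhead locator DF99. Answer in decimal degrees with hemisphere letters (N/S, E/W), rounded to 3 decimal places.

102.000° W, 100.000° W

Field D=3, F=5: +3·20° lon, +5·10° lat → SW at lon -120°, lat -40°.
Square 9, 9: +9·2° lon, +9·1° lat → SW at lon -102°, lat -31°.
Cell spans 2° lon × 1° lat.
west 102.000° W, east 100.000° W.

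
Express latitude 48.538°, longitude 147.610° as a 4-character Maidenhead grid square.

Add 180° to longitude and 90° to latitude: 327.61, 138.54.
Field: lon ⌊327.61/20⌋ = 16 → Q; lat ⌊138.54/10⌋ = 13 → N.
Square: lon ⌊7.61/2⌋ = 3; lat ⌊8.54/1⌋ = 8.

QN38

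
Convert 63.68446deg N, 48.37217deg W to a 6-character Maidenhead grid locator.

Offset from 180°W / 90°S: lon 131.6278°, lat 153.6845°.
Field: 131.6278/20 → 6 → G, 153.6845/10 → 15 → P; chars GP.
Square: 11.6278/2 → 5, 3.6845/1 → 3; chars 53.
Subsquare: 1.6278/0.0833333 → 19 → t, 0.6845/0.0416667 → 16 → q; chars tq.

GP53tq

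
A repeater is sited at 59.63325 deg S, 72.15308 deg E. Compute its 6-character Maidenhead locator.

Shift to the Maidenhead origin (180°W, 90°S): lon 252.1531, lat 30.3668.
Field: 252.1531/20 → 12 → M, 30.3668/10 → 3 → D; chars MD.
Square: 12.1531/2 → 6, 0.3668/1 → 0; chars 60.
Subsquare: 0.1531/0.0833333 → 1 → b, 0.3668/0.0416667 → 8 → i; chars bi.

MD60bi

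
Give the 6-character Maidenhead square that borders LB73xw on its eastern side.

LB83aw

Longitude subsquare x = 23; +1 → 24, wraps to 0 = a, carry into square.
Longitude square 7; +1 → 8.
The latitude characters are unchanged.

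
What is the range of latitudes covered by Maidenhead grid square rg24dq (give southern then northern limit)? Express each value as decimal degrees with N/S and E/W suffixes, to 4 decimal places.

25.3333° S, 25.2917° S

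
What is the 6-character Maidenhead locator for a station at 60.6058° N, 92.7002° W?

EP30po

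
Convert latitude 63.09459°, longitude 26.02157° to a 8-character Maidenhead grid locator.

KP33ac22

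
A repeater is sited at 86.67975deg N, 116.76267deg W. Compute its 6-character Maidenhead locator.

DR16oq

Offset from 180°W / 90°S: lon 63.2373°, lat 176.6798°.
Field: lon ⌊63.2373/20⌋ = 3 → D; lat ⌊176.6798/10⌋ = 17 → R.
Square: lon ⌊3.2373/2⌋ = 1; lat ⌊6.6798/1⌋ = 6.
Subsquare: lon ⌊1.2373/0.0833333⌋ = 14 → o; lat ⌊0.6798/0.0416667⌋ = 16 → q.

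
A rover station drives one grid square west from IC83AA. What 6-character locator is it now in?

IC73xa

Longitude subsquare a = 0; −1 → -1, wraps to 23 = x, carry into square.
Longitude square 8; −1 → 7.
The latitude characters are unchanged.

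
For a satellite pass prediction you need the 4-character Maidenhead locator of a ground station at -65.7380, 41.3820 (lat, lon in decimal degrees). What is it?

LC04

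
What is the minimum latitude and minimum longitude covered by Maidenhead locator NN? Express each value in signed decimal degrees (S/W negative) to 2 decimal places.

40.00, 80.00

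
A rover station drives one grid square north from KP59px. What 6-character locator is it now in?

Latitude subsquare x = 23; +1 → 24, wraps to 0 = a, carry into square.
Latitude square 9; +1 → 10, wraps to 0, carry into field.
Latitude field P = 15; +1 → 16 = Q.
The longitude characters are unchanged.

KQ50pa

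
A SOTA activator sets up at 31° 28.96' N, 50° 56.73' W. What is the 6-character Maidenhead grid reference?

Shift to the Maidenhead origin (180°W, 90°S): lon 129.0545, lat 121.4827.
Field: 129.0545/20 → 6 → G, 121.4827/10 → 12 → M; chars GM.
Square: 9.0545/2 → 4, 1.4827/1 → 1; chars 41.
Subsquare: 1.0545/0.0833333 → 12 → m, 0.4827/0.0416667 → 11 → l; chars ml.

GM41ml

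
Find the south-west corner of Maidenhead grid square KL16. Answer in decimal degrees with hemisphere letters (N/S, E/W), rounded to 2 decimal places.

26.00° N, 22.00° E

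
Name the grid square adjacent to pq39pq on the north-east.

PQ39qr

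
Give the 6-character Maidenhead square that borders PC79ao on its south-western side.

Longitude subsquare a = 0; −1 → -1, wraps to 23 = x, carry into square.
Longitude square 7; −1 → 6.
Latitude subsquare o = 14; −1 → 13 = n.

PC69xn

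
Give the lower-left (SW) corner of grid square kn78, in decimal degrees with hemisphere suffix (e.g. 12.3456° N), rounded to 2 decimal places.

Field K=10, N=13: +10·20° lon, +13·10° lat → SW at lon 20°, lat 40°.
Square 7, 8: +7·2° lon, +8·1° lat → SW at lon 34°, lat 48°.
latitude 48.00° N, longitude 34.00° E.

48.00° N, 34.00° E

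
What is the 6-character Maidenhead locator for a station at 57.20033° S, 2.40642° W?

ID82tt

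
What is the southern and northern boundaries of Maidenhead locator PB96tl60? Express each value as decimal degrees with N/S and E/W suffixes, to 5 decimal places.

73.54167° S, 73.53750° S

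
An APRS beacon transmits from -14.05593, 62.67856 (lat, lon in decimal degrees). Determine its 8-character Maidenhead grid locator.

MH15iw16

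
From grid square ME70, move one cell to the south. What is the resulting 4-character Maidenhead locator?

MD79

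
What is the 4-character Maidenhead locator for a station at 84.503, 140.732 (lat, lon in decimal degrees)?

QR04

Shift to the Maidenhead origin (180°W, 90°S): lon 320.73, lat 174.50.
Field: 320.73/20 → 16 → Q, 174.50/10 → 17 → R; chars QR.
Square: 0.73/2 → 0, 4.50/1 → 4; chars 04.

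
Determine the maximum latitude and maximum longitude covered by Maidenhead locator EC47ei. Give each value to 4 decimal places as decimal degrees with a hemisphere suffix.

Field E=4, C=2: +4·20° lon, +2·10° lat → SW at lon -100°, lat -70°.
Square 4, 7: +4·2° lon, +7·1° lat → SW at lon -92°, lat -63°.
Subsquare e=4, i=8: +4·0.0833333° lon, +8·0.0416667° lat → SW at lon -91.6667°, lat -62.6667°.
Cell spans 0.0833333° lon × 0.0416667° lat. NE corner is SW corner plus one full cell.
latitude 62.6250° S, longitude 91.5833° W.

62.6250° S, 91.5833° W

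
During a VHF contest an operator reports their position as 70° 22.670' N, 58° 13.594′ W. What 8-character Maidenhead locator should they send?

Add 180° to longitude and 90° to latitude: 121.77343, 160.37783.
Field (20°×10°, letters A–R): 121.77343/20 → 6 → G, 160.37783/10 → 16 → Q; chars GQ.
Square (2°×1°, digits 0–9): 1.77343/2 → 0, 0.37783/1 → 0; chars 00.
Subsquare (5′×2.5′, letters a–x): 1.77343/0.0833333 → 21 → v, 0.37783/0.0416667 → 9 → j; chars vj.
Extended square (30″×15″, digits 0–9): 0.02343/0.00833333 → 2, 0.00283/0.00416667 → 0; chars 20.

GQ00vj20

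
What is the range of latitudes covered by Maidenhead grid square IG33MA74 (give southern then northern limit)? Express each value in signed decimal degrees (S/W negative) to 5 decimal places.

Field I=8, G=6: +8·20° lon, +6·10° lat → SW at lon -20°, lat -30°.
Square 3, 3: +3·2° lon, +3·1° lat → SW at lon -14°, lat -27°.
Subsquare m=12, a=0: +12·0.0833333° lon, +0·0.0416667° lat → SW at lon -13°, lat -27°.
Extended square 7, 4: +7·0.00833333° lon, +4·0.00416667° lat → SW at lon -12.9417°, lat -26.9833°.
Cell spans 0.00833333° lon × 0.00416667° lat.
south -26.98333, north -26.97917.

-26.98333, -26.97917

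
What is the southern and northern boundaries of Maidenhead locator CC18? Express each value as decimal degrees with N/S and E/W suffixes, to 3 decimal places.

Field C=2, C=2: +2·20° lon, +2·10° lat → SW at lon -140°, lat -70°.
Square 1, 8: +1·2° lon, +8·1° lat → SW at lon -138°, lat -62°.
Cell spans 2° lon × 1° lat.
south 62.000° S, north 61.000° S.

62.000° S, 61.000° S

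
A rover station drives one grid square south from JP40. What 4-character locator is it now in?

Latitude square 0; −1 → -1, wraps to 9, carry into field.
Latitude field P = 15; −1 → 14 = O.
The longitude characters are unchanged.

JO49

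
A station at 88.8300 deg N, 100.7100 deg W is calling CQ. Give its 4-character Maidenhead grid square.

Add 180° to longitude and 90° to latitude: 79.29, 178.83.
Field: lon ⌊79.29/20⌋ = 3 → D; lat ⌊178.83/10⌋ = 17 → R.
Square: lon ⌊19.29/2⌋ = 9; lat ⌊8.83/1⌋ = 8.

DR98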